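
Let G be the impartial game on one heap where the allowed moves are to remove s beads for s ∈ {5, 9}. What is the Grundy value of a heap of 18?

Build the Grundy sequence with g(k) = mex{g(k−s) : s ∈ {5, 9}, s ≤ k}:
k:     0  1  2  3  4  5  6  7  8  9 10 11 12 13 14 15 16 17 18
g(k):  0  0  0  0  0  1  1  1  1  1  2  2  2  2  0  0  0  0  0
So g(18) = 0.

0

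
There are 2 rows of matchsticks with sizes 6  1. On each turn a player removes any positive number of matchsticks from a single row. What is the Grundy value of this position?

7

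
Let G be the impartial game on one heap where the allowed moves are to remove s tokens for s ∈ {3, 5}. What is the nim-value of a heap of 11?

Build the Grundy sequence with g(k) = mex{g(k−s) : s ∈ {3, 5}, s ≤ k}:
k:     0  1  2  3  4  5  6  7  8  9 10 11
g(k):  0  0  0  1  1  1  2  2  0  0  0  1
So g(11) = 1.

1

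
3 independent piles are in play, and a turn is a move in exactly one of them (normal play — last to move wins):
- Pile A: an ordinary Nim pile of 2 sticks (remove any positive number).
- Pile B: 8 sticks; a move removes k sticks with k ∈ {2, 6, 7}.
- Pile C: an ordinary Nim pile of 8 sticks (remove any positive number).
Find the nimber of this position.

8

Pile A is a plain Nim pile of size 2, so its Grundy value is 2.
For pile B, compute g(0), g(1), … with moves {2, 6, 7}:
k:     0  1  2  3  4  5  6  7  8
g(k):  0  0  1  1  0  0  1  1  2
So g(8) = 2.
Pile C is a plain Nim pile of size 8, so its Grundy value is 8.
The value of a disjunctive sum is the nim-sum of the parts.
Combined value = 2 XOR 2 XOR 8 = 8.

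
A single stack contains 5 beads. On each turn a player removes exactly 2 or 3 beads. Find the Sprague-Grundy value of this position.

0

Build the Grundy sequence with g(k) = mex{g(k−s) : s ∈ {2, 3}, s ≤ k}:
g(0) = mex{} = 0
g(1) = mex{} = 0
g(2) = mex{0} = 1
g(3) = mex{0} = 1
g(4) = mex{0,1} = 2
g(5) = mex{1} = 0
So g(5) = 0.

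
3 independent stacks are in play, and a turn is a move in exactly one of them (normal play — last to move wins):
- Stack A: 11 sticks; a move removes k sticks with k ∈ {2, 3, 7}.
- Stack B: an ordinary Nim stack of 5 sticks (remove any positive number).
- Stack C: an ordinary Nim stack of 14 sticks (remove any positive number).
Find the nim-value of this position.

11

Grundy values for stack A (subtraction set {2, 3, 7}):
g(0) = mex{} = 0
g(1) = mex{} = 0
g(2) = mex{0} = 1
g(3) = mex{0} = 1
g(4) = mex{0,1} = 2
g(5) = mex{1} = 0
g(6) = mex{1,2} = 0
g(7) = mex{0,2} = 1
g(8) = mex{0} = 1
g(9) = mex{0,1} = 2
g(10) = mex{1} = 0
g(11) = mex{1,2} = 0
So g(11) = 0.
Stack B is a plain Nim stack of size 5, so its Grundy value is 5.
Stack C is a plain Nim stack of size 14, so its Grundy value is 14.
The value of a disjunctive sum is the nim-sum of the parts.
Combined value = 0 XOR 5 XOR 14 = 11.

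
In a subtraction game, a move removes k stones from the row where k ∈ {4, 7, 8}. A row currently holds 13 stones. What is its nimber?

0

Build the Grundy sequence with g(k) = mex{g(k−s) : s ∈ {4, 7, 8}, s ≤ k}:
k:     0  1  2  3  4  5  6  7  8  9 10 11 12 13
g(k):  0  0  0  0  1  1  1  1  2  2  2  2  0  0
So g(13) = 0.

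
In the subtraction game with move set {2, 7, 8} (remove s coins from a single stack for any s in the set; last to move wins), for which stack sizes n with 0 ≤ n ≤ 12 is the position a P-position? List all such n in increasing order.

0, 1, 4, 5, 10

Build the Grundy sequence with g(k) = mex{g(k−s) : s ∈ {2, 7, 8}, s ≤ k}:
g(0) = mex{} = 0
g(1) = mex{} = 0
g(2) = mex{0} = 1
g(3) = mex{0} = 1
g(4) = mex{1} = 0
g(5) = mex{1} = 0
g(6) = mex{0} = 1
g(7) = mex{0} = 1
g(8) = mex{0,1} = 2
g(9) = mex{0,1} = 2
g(10) = mex{1,2} = 0
g(11) = mex{0,1,2} = 3
g(12) = mex{0} = 1
The P-positions (g = 0) in 0..12 are 0, 1, 4, 5, 10.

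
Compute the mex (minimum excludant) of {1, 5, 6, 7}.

0

0 is not in the set, so the mex is 0.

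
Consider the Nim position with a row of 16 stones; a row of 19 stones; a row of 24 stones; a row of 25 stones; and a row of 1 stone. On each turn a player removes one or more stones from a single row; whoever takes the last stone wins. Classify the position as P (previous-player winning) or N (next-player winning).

Nim-sum: 16 ⊕ 19 ⊕ 24 ⊕ 25 ⊕ 1 = 3.
The nim-sum is 3 ≠ 0, so this is an N-position: the player to move can win.

N-position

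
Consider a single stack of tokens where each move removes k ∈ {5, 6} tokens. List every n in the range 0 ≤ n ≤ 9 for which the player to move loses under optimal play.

0, 1, 2, 3, 4

Grundy values for subtraction set {5, 6}:
g(0) = mex{} = 0
g(1) = mex{} = 0
g(2) = mex{} = 0
g(3) = mex{} = 0
g(4) = mex{} = 0
g(5) = mex{0} = 1
g(6) = mex{0} = 1
g(7) = mex{0} = 1
g(8) = mex{0} = 1
g(9) = mex{0} = 1
The P-positions (g = 0) in 0..9 are 0, 1, 2, 3, 4.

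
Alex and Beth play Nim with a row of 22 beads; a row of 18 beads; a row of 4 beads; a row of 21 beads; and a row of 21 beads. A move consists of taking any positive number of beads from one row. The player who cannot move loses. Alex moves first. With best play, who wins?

Beth wins

Compute the nim-sum pairwise:
22 ^ 18 = 4
4 ^ 4 = 0
0 ^ 21 = 21
21 ^ 21 = 0
The nim-sum is 0, so this is a P-position: the player to move is in a losing position under optimal play; Alex is about to move from it and so loses — Beth wins.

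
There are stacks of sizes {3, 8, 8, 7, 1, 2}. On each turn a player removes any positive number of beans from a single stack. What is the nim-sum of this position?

7

Compute the nim-sum pairwise:
3 ^ 8 = 11
11 ^ 8 = 3
3 ^ 7 = 4
4 ^ 1 = 5
5 ^ 2 = 7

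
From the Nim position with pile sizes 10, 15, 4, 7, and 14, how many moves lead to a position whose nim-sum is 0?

3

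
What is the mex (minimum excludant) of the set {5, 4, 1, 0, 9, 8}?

2

The values 0, 1 are all present; 2 is the first non-negative integer missing from the set.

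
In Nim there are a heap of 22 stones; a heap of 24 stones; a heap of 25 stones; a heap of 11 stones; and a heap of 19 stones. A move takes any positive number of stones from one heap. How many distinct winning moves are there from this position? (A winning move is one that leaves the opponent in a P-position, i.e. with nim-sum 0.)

Compute the nim-sum pairwise:
22 ^ 24 = 14
14 ^ 25 = 23
23 ^ 11 = 28
28 ^ 19 = 15
The overall nim-sum is X = 15. A heap of size p has a winning move iff p XOR X < p (reduce it to p XOR X).
  22: 22 XOR 15 = 25 ≥ 22 — no move.
  24: 24 XOR 15 = 23 < 24 — winning move (to 23).
  25: 25 XOR 15 = 22 < 25 — winning move (to 22).
  11: 11 XOR 15 = 4 < 11 — winning move (to 4).
  19: 19 XOR 15 = 28 ≥ 19 — no move.
That gives 3 winning moves.

3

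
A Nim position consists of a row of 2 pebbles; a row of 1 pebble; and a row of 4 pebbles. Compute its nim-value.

Nim-sum: 2 ⊕ 1 ⊕ 4 = 7.

7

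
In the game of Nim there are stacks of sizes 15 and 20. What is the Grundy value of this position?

27

Compute the nim-sum pairwise:
15 ⊕ 20 = 27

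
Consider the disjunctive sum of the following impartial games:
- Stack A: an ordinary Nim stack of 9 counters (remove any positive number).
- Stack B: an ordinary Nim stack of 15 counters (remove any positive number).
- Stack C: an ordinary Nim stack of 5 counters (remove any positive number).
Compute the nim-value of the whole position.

3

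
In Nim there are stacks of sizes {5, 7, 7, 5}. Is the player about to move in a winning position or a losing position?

Losing position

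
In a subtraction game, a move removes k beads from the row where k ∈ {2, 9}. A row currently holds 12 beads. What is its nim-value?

0

Compute g(0), g(1), … for moves {2, 9}:
k:     0  1  2  3  4  5  6  7  8  9 10 11 12
g(k):  0  0  1  1  0  0  1  1  0  2  1  0  0
So g(12) = 0.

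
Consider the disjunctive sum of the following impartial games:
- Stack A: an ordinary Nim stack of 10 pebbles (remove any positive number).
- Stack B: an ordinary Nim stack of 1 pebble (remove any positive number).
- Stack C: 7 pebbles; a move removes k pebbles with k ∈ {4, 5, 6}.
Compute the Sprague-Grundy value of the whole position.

10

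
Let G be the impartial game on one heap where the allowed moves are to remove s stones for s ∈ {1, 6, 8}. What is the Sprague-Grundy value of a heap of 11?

0

Build the Grundy sequence with g(k) = mex{g(k−s) : s ∈ {1, 6, 8}, s ≤ k}:
g(0) = mex{} = 0
g(1) = mex{0} = 1
g(2) = mex{1} = 0
g(3) = mex{0} = 1
g(4) = mex{1} = 0
g(5) = mex{0} = 1
g(6) = mex{0,1} = 2
g(7) = mex{1,2} = 0
g(8) = mex{0} = 1
g(9) = mex{1} = 0
g(10) = mex{0} = 1
g(11) = mex{1} = 0
So g(11) = 0.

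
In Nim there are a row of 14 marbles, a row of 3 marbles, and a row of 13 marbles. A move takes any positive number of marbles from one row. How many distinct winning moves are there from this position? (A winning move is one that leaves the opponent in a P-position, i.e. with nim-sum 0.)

0

Write each in binary and XOR column by column:
  1110  (14)
  0011  (3)
  1101  (13)
  ----
  0000  (0)
The nim-sum is already 0, so every move leaves a nonzero nim-sum — there are no winning moves.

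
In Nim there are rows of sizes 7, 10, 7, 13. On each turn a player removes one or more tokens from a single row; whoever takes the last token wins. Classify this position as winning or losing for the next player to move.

Winning position

Compute the nim-sum pairwise:
7 XOR 10 = 13
13 XOR 7 = 10
10 XOR 13 = 7
The nim-sum is 7 ≠ 0, so this is an N-position: the player to move can win.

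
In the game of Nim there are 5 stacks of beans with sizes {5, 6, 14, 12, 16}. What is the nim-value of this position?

17

Nim-sum: 5 XOR 6 XOR 14 XOR 12 XOR 16 = 17.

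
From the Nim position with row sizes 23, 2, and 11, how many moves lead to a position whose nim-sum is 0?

1

Nim-sum: 23 ⊕ 2 ⊕ 11 = 30.
The overall nim-sum is X = 30. A row of size p has a winning move iff p XOR X < p (reduce it to p XOR X).
  23: 23 XOR 30 = 9 < 23 — winning move (to 9).
  2: 2 XOR 30 = 28 ≥ 2 — no move.
  11: 11 XOR 30 = 21 ≥ 11 — no move.
That gives 1 winning move.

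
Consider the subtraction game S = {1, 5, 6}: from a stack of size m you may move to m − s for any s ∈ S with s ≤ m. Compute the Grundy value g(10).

2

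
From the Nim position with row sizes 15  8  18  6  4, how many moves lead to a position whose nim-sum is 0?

1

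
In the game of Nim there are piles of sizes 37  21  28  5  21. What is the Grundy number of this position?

60

Compute the nim-sum pairwise:
37 ^ 21 = 48
48 ^ 28 = 44
44 ^ 5 = 41
41 ^ 21 = 60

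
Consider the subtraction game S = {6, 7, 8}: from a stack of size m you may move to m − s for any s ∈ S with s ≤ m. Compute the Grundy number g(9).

1

Compute g(0), g(1), … for moves {6, 7, 8}:
k:     0  1  2  3  4  5  6  7  8  9
g(k):  0  0  0  0  0  0  1  1  1  1
So g(9) = 1.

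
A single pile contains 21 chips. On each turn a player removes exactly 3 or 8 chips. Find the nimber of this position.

1

Grundy values for subtraction set {3, 8}:
k:     0  1  2  3  4  5  6  7  8  9 10 11 12 13 14 15 16 17 18 19 20 21
g(k):  0  0  0  1  1  1  0  0  2  1  1  0  0  0  1  1  1  0  0  2  1  1
So g(21) = 1.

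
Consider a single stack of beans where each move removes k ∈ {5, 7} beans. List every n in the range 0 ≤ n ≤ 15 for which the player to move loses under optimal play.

0, 1, 2, 3, 4, 12, 13, 14, 15

Grundy values for subtraction set {5, 7}:
k:     0  1  2  3  4  5  6  7  8  9 10 11 12 13 14 15
g(k):  0  0  0  0  0  1  1  1  1  1  2  2  0  0  0  0
The P-positions (g = 0) in 0..15 are 0, 1, 2, 3, 4, 12, 13, 14, 15.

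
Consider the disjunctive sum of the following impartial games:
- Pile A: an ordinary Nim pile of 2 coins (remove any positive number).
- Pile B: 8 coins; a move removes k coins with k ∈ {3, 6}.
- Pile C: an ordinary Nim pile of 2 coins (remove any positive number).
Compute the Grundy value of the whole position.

Pile A is a plain Nim pile of size 2, so its Grundy value is 2.
Grundy values for pile B (subtraction set {3, 6}):
g(0) = mex{} = 0
g(1) = mex{} = 0
g(2) = mex{} = 0
g(3) = mex{0} = 1
g(4) = mex{0} = 1
g(5) = mex{0} = 1
g(6) = mex{0,1} = 2
g(7) = mex{0,1} = 2
g(8) = mex{0,1} = 2
So g(8) = 2.
Pile C is a plain Nim pile of size 2, so its Grundy value is 2.
The value of a disjunctive sum is the nim-sum of the parts.
Combined value = 2 ⊕ 2 ⊕ 2 = 2.

2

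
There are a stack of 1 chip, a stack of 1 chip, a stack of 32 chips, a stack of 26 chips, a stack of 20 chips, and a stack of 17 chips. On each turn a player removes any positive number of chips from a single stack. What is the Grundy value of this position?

63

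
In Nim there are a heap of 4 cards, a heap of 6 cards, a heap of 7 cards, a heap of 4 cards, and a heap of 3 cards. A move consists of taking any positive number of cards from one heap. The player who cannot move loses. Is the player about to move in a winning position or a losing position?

Bitwise XOR of the heap sizes:
  100  (4)
  110  (6)
  111  (7)
  100  (4)
  011  (3)
  ---
  010  (2)
The nim-sum is 2 ≠ 0, so this is an N-position: the player to move can win.

Winning position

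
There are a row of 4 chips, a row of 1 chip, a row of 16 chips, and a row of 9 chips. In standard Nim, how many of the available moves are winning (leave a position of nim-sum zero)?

1

In binary:
  00100  (4)
  00001  (1)
  10000  (16)
  01001  (9)
  -----
  11100  (28)
The overall nim-sum is X = 28. A row of size p has a winning move iff p XOR X < p (reduce it to p XOR X).
  4: 4 XOR 28 = 24 ≥ 4 — no move.
  1: 1 XOR 28 = 29 ≥ 1 — no move.
  16: 16 XOR 28 = 12 < 16 — winning move (to 12).
  9: 9 XOR 28 = 21 ≥ 9 — no move.
That gives 1 winning move.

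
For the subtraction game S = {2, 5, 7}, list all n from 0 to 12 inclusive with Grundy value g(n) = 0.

0, 1, 4, 10

Grundy values for subtraction set {2, 5, 7}:
k:     0  1  2  3  4  5  6  7  8  9 10 11 12
g(k):  0  0  1  1  0  2  1  3  2  2  0  3  1
The P-positions (g = 0) in 0..12 are 0, 1, 4, 10.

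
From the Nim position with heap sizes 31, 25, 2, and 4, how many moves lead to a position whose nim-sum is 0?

0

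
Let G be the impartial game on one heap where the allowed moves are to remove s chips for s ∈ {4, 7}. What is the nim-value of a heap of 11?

0

Compute g(0), g(1), … for moves {4, 7}:
g(0) = mex{} = 0
g(1) = mex{} = 0
g(2) = mex{} = 0
g(3) = mex{} = 0
g(4) = mex{0} = 1
g(5) = mex{0} = 1
g(6) = mex{0} = 1
g(7) = mex{0} = 1
g(8) = mex{0,1} = 2
g(9) = mex{0,1} = 2
g(10) = mex{0,1} = 2
g(11) = mex{1} = 0
So g(11) = 0.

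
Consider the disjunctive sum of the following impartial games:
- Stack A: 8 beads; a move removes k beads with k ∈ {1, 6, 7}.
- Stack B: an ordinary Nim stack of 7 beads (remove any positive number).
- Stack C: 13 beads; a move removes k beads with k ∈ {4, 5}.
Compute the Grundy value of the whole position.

4

Grundy values for stack A (subtraction set {1, 6, 7}):
k:     0  1  2  3  4  5  6  7  8
g(k):  0  1  0  1  0  1  2  3  2
So g(8) = 2.
Stack B is a plain Nim stack of size 7, so its Grundy value is 7.
Build the Grundy sequence for stack C with g(k) = mex{g(k−s) : s ∈ {4, 5}, s ≤ k}:
g(0) = mex{} = 0
g(1) = mex{} = 0
g(2) = mex{} = 0
g(3) = mex{} = 0
g(4) = mex{0} = 1
g(5) = mex{0} = 1
g(6) = mex{0} = 1
g(7) = mex{0} = 1
g(8) = mex{0,1} = 2
g(9) = mex{1} = 0
g(10) = mex{1} = 0
g(11) = mex{1} = 0
g(12) = mex{1,2} = 0
g(13) = mex{0,2} = 1
So g(13) = 1.
The value of a disjunctive sum is the nim-sum of the parts.
Combined value = 2 ⊕ 7 ⊕ 1 = 4.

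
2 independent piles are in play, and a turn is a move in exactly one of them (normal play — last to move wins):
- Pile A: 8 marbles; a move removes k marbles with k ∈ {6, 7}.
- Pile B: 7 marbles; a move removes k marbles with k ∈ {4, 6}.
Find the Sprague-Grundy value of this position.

Grundy values for pile A (subtraction set {6, 7}):
g(0) = mex{} = 0
g(1) = mex{} = 0
g(2) = mex{} = 0
g(3) = mex{} = 0
g(4) = mex{} = 0
g(5) = mex{} = 0
g(6) = mex{0} = 1
g(7) = mex{0} = 1
g(8) = mex{0} = 1
So g(8) = 1.
Grundy values for pile B (subtraction set {4, 6}):
k:     0  1  2  3  4  5  6  7
g(k):  0  0  0  0  1  1  1  1
So g(7) = 1.
By the Sprague-Grundy theorem, the Grundy value of a sum of independent games is the XOR of the component values.
Combined value = 1 XOR 1 = 0.

0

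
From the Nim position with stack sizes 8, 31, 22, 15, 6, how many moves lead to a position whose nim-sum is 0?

3

Compute the nim-sum pairwise:
8 XOR 31 = 23
23 XOR 22 = 1
1 XOR 15 = 14
14 XOR 6 = 8
The overall nim-sum is X = 8. A stack of size p has a winning move iff p XOR X < p (reduce it to p XOR X).
  8: 8 XOR 8 = 0 < 8 — winning move (to 0).
  31: 31 XOR 8 = 23 < 31 — winning move (to 23).
  22: 22 XOR 8 = 30 ≥ 22 — no move.
  15: 15 XOR 8 = 7 < 15 — winning move (to 7).
  6: 6 XOR 8 = 14 ≥ 6 — no move.
That gives 3 winning moves.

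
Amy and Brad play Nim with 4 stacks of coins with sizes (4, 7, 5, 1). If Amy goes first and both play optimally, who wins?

Bitwise XOR of the heap sizes:
  100  (4)
  111  (7)
  101  (5)
  001  (1)
  ---
  111  (7)
The nim-sum is 7 ≠ 0, so this is an N-position: the player to move can win; Amy has a winning move.

Amy wins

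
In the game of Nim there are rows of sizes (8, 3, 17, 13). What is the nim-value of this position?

23

Bitwise XOR of the heap sizes:
  01000  (8)
  00011  (3)
  10001  (17)
  01101  (13)
  -----
  10111  (23)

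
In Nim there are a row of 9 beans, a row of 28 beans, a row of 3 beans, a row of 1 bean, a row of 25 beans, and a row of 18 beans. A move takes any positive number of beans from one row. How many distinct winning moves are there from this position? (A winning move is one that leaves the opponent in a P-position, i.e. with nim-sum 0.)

Nim-sum: 9 XOR 28 XOR 3 XOR 1 XOR 25 XOR 18 = 28.
The overall nim-sum is X = 28. A row of size p has a winning move iff p XOR X < p (reduce it to p XOR X).
  9: 9 XOR 28 = 21 ≥ 9 — no move.
  28: 28 XOR 28 = 0 < 28 — winning move (to 0).
  3: 3 XOR 28 = 31 ≥ 3 — no move.
  1: 1 XOR 28 = 29 ≥ 1 — no move.
  25: 25 XOR 28 = 5 < 25 — winning move (to 5).
  18: 18 XOR 28 = 14 < 18 — winning move (to 14).
That gives 3 winning moves.

3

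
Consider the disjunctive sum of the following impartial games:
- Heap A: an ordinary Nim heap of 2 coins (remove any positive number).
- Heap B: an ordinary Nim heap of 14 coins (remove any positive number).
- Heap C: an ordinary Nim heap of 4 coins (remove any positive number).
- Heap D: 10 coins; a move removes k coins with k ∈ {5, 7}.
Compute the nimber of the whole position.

Heap A is a plain Nim heap of size 2, so its Grundy value is 2.
Heap B is a plain Nim heap of size 14, so its Grundy value is 14.
Heap C is a plain Nim heap of size 4, so its Grundy value is 4.
Grundy values for heap D (subtraction set {5, 7}):
g(0) = mex{} = 0
g(1) = mex{} = 0
g(2) = mex{} = 0
g(3) = mex{} = 0
g(4) = mex{} = 0
g(5) = mex{0} = 1
g(6) = mex{0} = 1
g(7) = mex{0} = 1
g(8) = mex{0} = 1
g(9) = mex{0} = 1
g(10) = mex{0,1} = 2
So g(10) = 2.
By the Sprague-Grundy theorem, the Grundy value of a sum of independent games is the XOR of the component values.
Combined value = 2 XOR 14 XOR 4 XOR 2 = 10.

10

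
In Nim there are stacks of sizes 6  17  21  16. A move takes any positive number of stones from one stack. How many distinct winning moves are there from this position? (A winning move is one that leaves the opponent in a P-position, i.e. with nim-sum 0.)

3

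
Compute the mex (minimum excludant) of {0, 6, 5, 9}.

0 is in the set but 1 is not, so the mex is 1.

1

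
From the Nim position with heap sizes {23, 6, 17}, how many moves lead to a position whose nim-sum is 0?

Compute the nim-sum pairwise:
23 ⊕ 6 = 17
17 ⊕ 17 = 0
The nim-sum is already 0, so every move leaves a nonzero nim-sum — there are no winning moves.

0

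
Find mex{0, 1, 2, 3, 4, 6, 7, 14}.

The values 0, 1, 2, 3, 4 are all present; 5 is the first non-negative integer missing from the set.

5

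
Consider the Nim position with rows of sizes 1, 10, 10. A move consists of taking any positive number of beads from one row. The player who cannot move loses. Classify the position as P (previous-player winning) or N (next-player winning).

Compute the nim-sum pairwise:
1 ⊕ 10 = 11
11 ⊕ 10 = 1
The nim-sum is 1 ≠ 0, so this is an N-position: the player to move can win.

N-position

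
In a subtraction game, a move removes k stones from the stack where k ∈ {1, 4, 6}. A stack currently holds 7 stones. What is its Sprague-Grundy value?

Build the Grundy sequence with g(k) = mex{g(k−s) : s ∈ {1, 4, 6}, s ≤ k}:
k:     0  1  2  3  4  5  6  7
g(k):  0  1  0  1  2  0  1  0
So g(7) = 0.

0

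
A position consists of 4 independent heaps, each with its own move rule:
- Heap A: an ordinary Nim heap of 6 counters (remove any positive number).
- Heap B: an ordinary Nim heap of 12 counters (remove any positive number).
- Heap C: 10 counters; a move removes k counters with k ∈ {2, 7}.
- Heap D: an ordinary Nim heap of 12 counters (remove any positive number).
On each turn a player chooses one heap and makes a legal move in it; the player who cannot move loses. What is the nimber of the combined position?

6

Heap A is a plain Nim heap of size 6, so its Grundy value is 6.
Heap B is a plain Nim heap of size 12, so its Grundy value is 12.
Grundy values for heap C (subtraction set {2, 7}):
g(0) = mex{} = 0
g(1) = mex{} = 0
g(2) = mex{0} = 1
g(3) = mex{0} = 1
g(4) = mex{1} = 0
g(5) = mex{1} = 0
g(6) = mex{0} = 1
g(7) = mex{0} = 1
g(8) = mex{0,1} = 2
g(9) = mex{1} = 0
g(10) = mex{1,2} = 0
So g(10) = 0.
Heap D is a plain Nim heap of size 12, so its Grundy value is 12.
By the Sprague-Grundy theorem, the Grundy value of a sum of independent games is the XOR of the component values.
Combined value = 6 XOR 12 XOR 0 XOR 12 = 6.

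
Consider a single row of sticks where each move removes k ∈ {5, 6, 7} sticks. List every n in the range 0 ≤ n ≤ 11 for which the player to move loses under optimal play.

0, 1, 2, 3, 4

Build the Grundy sequence with g(k) = mex{g(k−s) : s ∈ {5, 6, 7}, s ≤ k}:
g(0) = mex{} = 0
g(1) = mex{} = 0
g(2) = mex{} = 0
g(3) = mex{} = 0
g(4) = mex{} = 0
g(5) = mex{0} = 1
g(6) = mex{0} = 1
g(7) = mex{0} = 1
g(8) = mex{0} = 1
g(9) = mex{0} = 1
g(10) = mex{0,1} = 2
g(11) = mex{0,1} = 2
The P-positions (g = 0) in 0..11 are 0, 1, 2, 3, 4.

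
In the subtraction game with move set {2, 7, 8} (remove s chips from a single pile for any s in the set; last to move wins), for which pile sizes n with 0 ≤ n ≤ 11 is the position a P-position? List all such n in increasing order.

0, 1, 4, 5, 10

Grundy values for subtraction set {2, 7, 8}:
g(0) = mex{} = 0
g(1) = mex{} = 0
g(2) = mex{0} = 1
g(3) = mex{0} = 1
g(4) = mex{1} = 0
g(5) = mex{1} = 0
g(6) = mex{0} = 1
g(7) = mex{0} = 1
g(8) = mex{0,1} = 2
g(9) = mex{0,1} = 2
g(10) = mex{1,2} = 0
g(11) = mex{0,1,2} = 3
The P-positions (g = 0) in 0..11 are 0, 1, 4, 5, 10.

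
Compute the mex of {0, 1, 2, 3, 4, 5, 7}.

6

The values 0, 1, 2, 3, 4, 5 are all present; 6 is the first non-negative integer missing from the set.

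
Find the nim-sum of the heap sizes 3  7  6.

2

Nim-sum: 3 XOR 7 XOR 6 = 2.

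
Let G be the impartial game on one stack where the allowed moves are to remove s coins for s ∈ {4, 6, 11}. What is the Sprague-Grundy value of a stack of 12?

3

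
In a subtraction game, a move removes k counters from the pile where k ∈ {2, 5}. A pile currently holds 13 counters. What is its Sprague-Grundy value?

Grundy values for subtraction set {2, 5}:
k:     0  1  2  3  4  5  6  7  8  9 10 11 12 13
g(k):  0  0  1  1  0  2  1  0  0  1  1  0  2  1
So g(13) = 1.

1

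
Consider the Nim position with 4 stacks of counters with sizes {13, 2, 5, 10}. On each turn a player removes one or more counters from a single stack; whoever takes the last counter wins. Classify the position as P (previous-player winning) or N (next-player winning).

P-position

Compute the nim-sum pairwise:
13 ^ 2 = 15
15 ^ 5 = 10
10 ^ 10 = 0
The nim-sum is 0, so this is a P-position: the player to move is in a losing position under optimal play.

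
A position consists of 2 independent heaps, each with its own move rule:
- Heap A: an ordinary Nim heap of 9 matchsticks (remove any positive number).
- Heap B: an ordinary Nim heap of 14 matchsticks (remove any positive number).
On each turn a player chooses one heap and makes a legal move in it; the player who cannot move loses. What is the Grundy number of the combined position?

Heap A is a plain Nim heap of size 9, so its Grundy value is 9.
Heap B is a plain Nim heap of size 14, so its Grundy value is 14.
The value of a disjunctive sum is the nim-sum of the parts.
Combined value = 9 XOR 14 = 7.

7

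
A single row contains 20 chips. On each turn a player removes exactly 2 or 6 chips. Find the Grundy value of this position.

Grundy values for subtraction set {2, 6}:
k:     0  1  2  3  4  5  6  7  8  9 10 11 12 13 14 15 16 17 18 19 20
g(k):  0  0  1  1  0  0  1  1  0  0  1  1  0  0  1  1  0  0  1  1  0
So g(20) = 0.

0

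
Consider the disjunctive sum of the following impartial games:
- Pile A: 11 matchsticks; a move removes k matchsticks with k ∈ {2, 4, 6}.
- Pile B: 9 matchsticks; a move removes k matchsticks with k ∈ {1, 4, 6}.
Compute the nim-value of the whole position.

3

Grundy values for pile A (subtraction set {2, 4, 6}):
k:     0  1  2  3  4  5  6  7  8  9 10 11
g(k):  0  0  1  1  2  2  3  3  0  0  1  1
So g(11) = 1.
Grundy values for pile B (subtraction set {1, 4, 6}):
g(0) = mex{} = 0
g(1) = mex{0} = 1
g(2) = mex{1} = 0
g(3) = mex{0} = 1
g(4) = mex{0,1} = 2
g(5) = mex{1,2} = 0
g(6) = mex{0} = 1
g(7) = mex{1} = 0
g(8) = mex{0,2} = 1
g(9) = mex{0,1} = 2
So g(9) = 2.
By the Sprague-Grundy theorem, the Grundy value of a sum of independent games is the XOR of the component values.
Combined value = 1 XOR 2 = 3.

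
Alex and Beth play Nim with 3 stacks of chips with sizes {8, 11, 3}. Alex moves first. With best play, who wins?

Beth wins

Write each in binary and XOR column by column:
  1000  (8)
  1011  (11)
  0011  (3)
  ----
  0000  (0)
The nim-sum is 0, so this is a P-position: the player to move is in a losing position under optimal play; Alex is about to move from it and so loses — Beth wins.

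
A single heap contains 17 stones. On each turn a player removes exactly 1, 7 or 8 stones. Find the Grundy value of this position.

Build the Grundy sequence with g(k) = mex{g(k−s) : s ∈ {1, 7, 8}, s ≤ k}:
k:     0  1  2  3  4  5  6  7  8  9 10 11 12 13 14 15 16 17
g(k):  0  1  0  1  0  1  0  1  2  3  2  3  2  3  2  0  1  0
So g(17) = 0.

0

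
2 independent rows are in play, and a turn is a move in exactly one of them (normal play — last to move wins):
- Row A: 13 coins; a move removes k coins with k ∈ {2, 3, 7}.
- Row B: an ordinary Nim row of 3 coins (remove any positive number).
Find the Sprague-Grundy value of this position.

For row A, compute g(0), g(1), … with moves {2, 3, 7}:
g(0) = mex{} = 0
g(1) = mex{} = 0
g(2) = mex{0} = 1
g(3) = mex{0} = 1
g(4) = mex{0,1} = 2
g(5) = mex{1} = 0
g(6) = mex{1,2} = 0
g(7) = mex{0,2} = 1
g(8) = mex{0} = 1
g(9) = mex{0,1} = 2
g(10) = mex{1} = 0
g(11) = mex{1,2} = 0
g(12) = mex{0,2} = 1
g(13) = mex{0} = 1
So g(13) = 1.
Row B is a plain Nim row of size 3, so its Grundy value is 3.
By the Sprague-Grundy theorem, the Grundy value of a sum of independent games is the XOR of the component values.
Combined value = 1 XOR 3 = 2.

2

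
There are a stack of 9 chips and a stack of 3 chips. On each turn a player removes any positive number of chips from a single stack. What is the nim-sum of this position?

Bitwise XOR of the heap sizes:
  1001  (9)
  0011  (3)
  ----
  1010  (10)

10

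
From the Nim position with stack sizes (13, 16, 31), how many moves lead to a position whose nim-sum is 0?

1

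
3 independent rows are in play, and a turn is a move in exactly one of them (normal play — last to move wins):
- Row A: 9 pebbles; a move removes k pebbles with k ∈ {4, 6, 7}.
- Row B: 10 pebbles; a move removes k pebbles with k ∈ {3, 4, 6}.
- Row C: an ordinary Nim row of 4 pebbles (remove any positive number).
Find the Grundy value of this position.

6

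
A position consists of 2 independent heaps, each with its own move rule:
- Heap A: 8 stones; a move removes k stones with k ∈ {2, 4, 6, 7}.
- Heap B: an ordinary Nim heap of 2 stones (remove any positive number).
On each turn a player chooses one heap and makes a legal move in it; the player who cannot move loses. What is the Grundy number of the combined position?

For heap A, compute g(0), g(1), … with moves {2, 4, 6, 7}:
g(0) = mex{} = 0
g(1) = mex{} = 0
g(2) = mex{0} = 1
g(3) = mex{0} = 1
g(4) = mex{0,1} = 2
g(5) = mex{0,1} = 2
g(6) = mex{0,1,2} = 3
g(7) = mex{0,1,2} = 3
g(8) = mex{0,1,2,3} = 4
So g(8) = 4.
Heap B is a plain Nim heap of size 2, so its Grundy value is 2.
By the Sprague-Grundy theorem, the Grundy value of a sum of independent games is the XOR of the component values.
Combined value = 4 ⊕ 2 = 6.

6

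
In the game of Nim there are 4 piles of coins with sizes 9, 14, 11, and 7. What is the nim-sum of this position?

Compute the nim-sum pairwise:
9 ^ 14 = 7
7 ^ 11 = 12
12 ^ 7 = 11

11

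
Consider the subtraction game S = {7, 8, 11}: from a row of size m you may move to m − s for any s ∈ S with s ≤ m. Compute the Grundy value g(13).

1

Compute g(0), g(1), … for moves {7, 8, 11}:
g(0) = mex{} = 0
g(1) = mex{} = 0
g(2) = mex{} = 0
g(3) = mex{} = 0
g(4) = mex{} = 0
g(5) = mex{} = 0
g(6) = mex{} = 0
g(7) = mex{0} = 1
g(8) = mex{0} = 1
g(9) = mex{0} = 1
g(10) = mex{0} = 1
g(11) = mex{0} = 1
g(12) = mex{0} = 1
g(13) = mex{0} = 1
So g(13) = 1.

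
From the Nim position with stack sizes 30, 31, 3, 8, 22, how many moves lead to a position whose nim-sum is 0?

Compute the nim-sum pairwise:
30 XOR 31 = 1
1 XOR 3 = 2
2 XOR 8 = 10
10 XOR 22 = 28
The overall nim-sum is X = 28. A stack of size p has a winning move iff p XOR X < p (reduce it to p XOR X).
  30: 30 XOR 28 = 2 < 30 — winning move (to 2).
  31: 31 XOR 28 = 3 < 31 — winning move (to 3).
  3: 3 XOR 28 = 31 ≥ 3 — no move.
  8: 8 XOR 28 = 20 ≥ 8 — no move.
  22: 22 XOR 28 = 10 < 22 — winning move (to 10).
That gives 3 winning moves.

3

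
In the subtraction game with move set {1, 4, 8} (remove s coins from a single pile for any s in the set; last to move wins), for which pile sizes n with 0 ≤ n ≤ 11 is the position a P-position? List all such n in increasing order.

0, 2, 5, 7

Build the Grundy sequence with g(k) = mex{g(k−s) : s ∈ {1, 4, 8}, s ≤ k}:
g(0) = mex{} = 0
g(1) = mex{0} = 1
g(2) = mex{1} = 0
g(3) = mex{0} = 1
g(4) = mex{0,1} = 2
g(5) = mex{1,2} = 0
g(6) = mex{0} = 1
g(7) = mex{1} = 0
g(8) = mex{0,2} = 1
g(9) = mex{0,1} = 2
g(10) = mex{0,1,2} = 3
g(11) = mex{0,1,3} = 2
The P-positions (g = 0) in 0..11 are 0, 2, 5, 7.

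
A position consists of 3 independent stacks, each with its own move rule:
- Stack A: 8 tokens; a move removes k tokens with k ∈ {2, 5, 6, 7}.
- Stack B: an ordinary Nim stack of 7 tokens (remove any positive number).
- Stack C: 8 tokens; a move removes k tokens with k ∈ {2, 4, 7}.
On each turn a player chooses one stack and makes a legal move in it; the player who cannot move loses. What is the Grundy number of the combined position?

4

Build the Grundy sequence for stack A with g(k) = mex{g(k−s) : s ∈ {2, 5, 6, 7}, s ≤ k}:
k:     0  1  2  3  4  5  6  7  8
g(k):  0  0  1  1  0  2  1  3  2
So g(8) = 2.
Stack B is a plain Nim stack of size 7, so its Grundy value is 7.
Build the Grundy sequence for stack C with g(k) = mex{g(k−s) : s ∈ {2, 4, 7}, s ≤ k}:
g(0) = mex{} = 0
g(1) = mex{} = 0
g(2) = mex{0} = 1
g(3) = mex{0} = 1
g(4) = mex{0,1} = 2
g(5) = mex{0,1} = 2
g(6) = mex{1,2} = 0
g(7) = mex{0,1,2} = 3
g(8) = mex{0,2} = 1
So g(8) = 1.
By the Sprague-Grundy theorem, the Grundy value of a sum of independent games is the XOR of the component values.
Combined value = 2 XOR 7 XOR 1 = 4.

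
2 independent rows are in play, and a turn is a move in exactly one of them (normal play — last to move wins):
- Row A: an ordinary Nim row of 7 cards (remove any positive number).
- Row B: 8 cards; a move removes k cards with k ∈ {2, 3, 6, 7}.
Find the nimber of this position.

5

Row A is a plain Nim row of size 7, so its Grundy value is 7.
For row B, compute g(0), g(1), … with moves {2, 3, 6, 7}:
g(0) = mex{} = 0
g(1) = mex{} = 0
g(2) = mex{0} = 1
g(3) = mex{0} = 1
g(4) = mex{0,1} = 2
g(5) = mex{1} = 0
g(6) = mex{0,1,2} = 3
g(7) = mex{0,2} = 1
g(8) = mex{0,1,3} = 2
So g(8) = 2.
The value of a disjunctive sum is the nim-sum of the parts.
Combined value = 7 ⊕ 2 = 5.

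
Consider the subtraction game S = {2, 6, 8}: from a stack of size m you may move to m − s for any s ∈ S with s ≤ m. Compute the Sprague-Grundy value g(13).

2

Grundy values for subtraction set {2, 6, 8}:
k:     0  1  2  3  4  5  6  7  8  9 10 11 12 13
g(k):  0  0  1  1  0  0  1  1  2  2  3  3  2  2
So g(13) = 2.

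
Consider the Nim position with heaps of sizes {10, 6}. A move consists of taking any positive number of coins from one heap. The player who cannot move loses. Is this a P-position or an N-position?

In binary:
  1010  (10)
  0110  (6)
  ----
  1100  (12)
The nim-sum is 12 ≠ 0, so this is an N-position: the player to move can win.

N-position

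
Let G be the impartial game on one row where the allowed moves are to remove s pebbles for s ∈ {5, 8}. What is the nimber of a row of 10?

Compute g(0), g(1), … for moves {5, 8}:
k:     0  1  2  3  4  5  6  7  8  9 10
g(k):  0  0  0  0  0  1  1  1  1  1  2
So g(10) = 2.

2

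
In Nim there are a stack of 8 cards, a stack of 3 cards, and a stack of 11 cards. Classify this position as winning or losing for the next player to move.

Losing position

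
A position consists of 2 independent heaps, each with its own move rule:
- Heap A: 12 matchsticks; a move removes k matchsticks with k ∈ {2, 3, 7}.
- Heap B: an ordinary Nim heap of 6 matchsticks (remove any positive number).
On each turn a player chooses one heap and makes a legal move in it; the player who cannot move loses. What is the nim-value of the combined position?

For heap A, compute g(0), g(1), … with moves {2, 3, 7}:
k:     0  1  2  3  4  5  6  7  8  9 10 11 12
g(k):  0  0  1  1  2  0  0  1  1  2  0  0  1
So g(12) = 1.
Heap B is a plain Nim heap of size 6, so its Grundy value is 6.
The value of a disjunctive sum is the nim-sum of the parts.
Combined value = 1 ⊕ 6 = 7.

7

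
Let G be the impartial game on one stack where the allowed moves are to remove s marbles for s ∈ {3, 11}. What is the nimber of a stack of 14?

Compute g(0), g(1), … for moves {3, 11}:
g(0) = mex{} = 0
g(1) = mex{} = 0
g(2) = mex{} = 0
g(3) = mex{0} = 1
g(4) = mex{0} = 1
g(5) = mex{0} = 1
g(6) = mex{1} = 0
g(7) = mex{1} = 0
g(8) = mex{1} = 0
g(9) = mex{0} = 1
g(10) = mex{0} = 1
g(11) = mex{0} = 1
g(12) = mex{0,1} = 2
g(13) = mex{0,1} = 2
g(14) = mex{1} = 0
So g(14) = 0.

0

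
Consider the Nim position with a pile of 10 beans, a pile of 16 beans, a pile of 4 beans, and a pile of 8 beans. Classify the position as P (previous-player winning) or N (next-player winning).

Nim-sum: 10 XOR 16 XOR 4 XOR 8 = 22.
The nim-sum is 22 ≠ 0, so this is an N-position: the player to move can win.

N-position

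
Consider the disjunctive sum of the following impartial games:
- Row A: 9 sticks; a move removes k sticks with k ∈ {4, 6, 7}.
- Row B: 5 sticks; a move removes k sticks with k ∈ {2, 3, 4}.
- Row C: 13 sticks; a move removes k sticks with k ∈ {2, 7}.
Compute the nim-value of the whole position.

0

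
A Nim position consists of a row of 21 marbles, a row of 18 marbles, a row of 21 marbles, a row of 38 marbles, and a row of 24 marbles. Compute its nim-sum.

Compute the nim-sum pairwise:
21 ^ 18 = 7
7 ^ 21 = 18
18 ^ 38 = 52
52 ^ 24 = 44

44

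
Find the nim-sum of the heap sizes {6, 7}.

1

Nim-sum: 6 XOR 7 = 1.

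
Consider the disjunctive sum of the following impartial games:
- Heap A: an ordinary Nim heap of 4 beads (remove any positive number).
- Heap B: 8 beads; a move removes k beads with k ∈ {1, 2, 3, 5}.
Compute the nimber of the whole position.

Heap A is a plain Nim heap of size 4, so its Grundy value is 4.
For heap B, compute g(0), g(1), … with moves {1, 2, 3, 5}:
g(0) = mex{} = 0
g(1) = mex{0} = 1
g(2) = mex{0,1} = 2
g(3) = mex{0,1,2} = 3
g(4) = mex{1,2,3} = 0
g(5) = mex{0,2,3} = 1
g(6) = mex{0,1,3} = 2
g(7) = mex{0,1,2} = 3
g(8) = mex{1,2,3} = 0
So g(8) = 0.
By the Sprague-Grundy theorem, the Grundy value of a sum of independent games is the XOR of the component values.
Combined value = 4 XOR 0 = 4.

4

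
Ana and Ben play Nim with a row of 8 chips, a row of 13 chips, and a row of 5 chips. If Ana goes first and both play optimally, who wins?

Ben wins

Nim-sum: 8 ^ 13 ^ 5 = 0.
The nim-sum is 0, so this is a P-position: the player to move is in a losing position under optimal play; Ana is about to move from it and so loses — Ben wins.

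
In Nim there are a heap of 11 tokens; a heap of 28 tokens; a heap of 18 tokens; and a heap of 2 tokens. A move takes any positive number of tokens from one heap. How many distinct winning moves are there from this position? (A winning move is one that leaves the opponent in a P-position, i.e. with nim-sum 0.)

1

Nim-sum: 11 ⊕ 28 ⊕ 18 ⊕ 2 = 7.
The overall nim-sum is X = 7. A heap of size p has a winning move iff p XOR X < p (reduce it to p XOR X).
  11: 11 XOR 7 = 12 ≥ 11 — no move.
  28: 28 XOR 7 = 27 < 28 — winning move (to 27).
  18: 18 XOR 7 = 21 ≥ 18 — no move.
  2: 2 XOR 7 = 5 ≥ 2 — no move.
That gives 1 winning move.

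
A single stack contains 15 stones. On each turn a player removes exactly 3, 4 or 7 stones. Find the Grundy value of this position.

1

Grundy values for subtraction set {3, 4, 7}:
k:     0  1  2  3  4  5  6  7  8  9 10 11 12 13 14 15
g(k):  0  0  0  1  1  1  2  2  2  3  0  0  0  1  1  1
So g(15) = 1.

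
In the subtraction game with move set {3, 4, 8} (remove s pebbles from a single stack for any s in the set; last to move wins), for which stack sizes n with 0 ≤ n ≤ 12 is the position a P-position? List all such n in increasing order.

0, 1, 2, 7, 12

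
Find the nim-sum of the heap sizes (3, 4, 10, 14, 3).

Compute the nim-sum pairwise:
3 XOR 4 = 7
7 XOR 10 = 13
13 XOR 14 = 3
3 XOR 3 = 0

0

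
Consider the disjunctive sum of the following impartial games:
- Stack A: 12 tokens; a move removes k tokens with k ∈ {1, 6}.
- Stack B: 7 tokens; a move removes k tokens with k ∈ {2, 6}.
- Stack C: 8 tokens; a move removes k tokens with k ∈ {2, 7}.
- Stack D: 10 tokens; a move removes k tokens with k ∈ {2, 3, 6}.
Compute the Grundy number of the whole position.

Build the Grundy sequence for stack A with g(k) = mex{g(k−s) : s ∈ {1, 6}, s ≤ k}:
k:     0  1  2  3  4  5  6  7  8  9 10 11 12
g(k):  0  1  0  1  0  1  2  0  1  0  1  0  1
So g(12) = 1.
For stack B, compute g(0), g(1), … with moves {2, 6}:
g(0) = mex{} = 0
g(1) = mex{} = 0
g(2) = mex{0} = 1
g(3) = mex{0} = 1
g(4) = mex{1} = 0
g(5) = mex{1} = 0
g(6) = mex{0} = 1
g(7) = mex{0} = 1
So g(7) = 1.
For stack C, compute g(0), g(1), … with moves {2, 7}:
k:     0  1  2  3  4  5  6  7  8
g(k):  0  0  1  1  0  0  1  1  2
So g(8) = 2.
For stack D, compute g(0), g(1), … with moves {2, 3, 6}:
k:     0  1  2  3  4  5  6  7  8  9 10
g(k):  0  0  1  1  2  0  3  1  2  0  0
So g(10) = 0.
By the Sprague-Grundy theorem, the Grundy value of a sum of independent games is the XOR of the component values.
Combined value = 1 ⊕ 1 ⊕ 2 ⊕ 0 = 2.

2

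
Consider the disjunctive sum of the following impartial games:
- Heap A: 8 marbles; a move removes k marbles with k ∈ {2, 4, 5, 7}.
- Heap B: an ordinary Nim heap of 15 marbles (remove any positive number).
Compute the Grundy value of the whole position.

11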